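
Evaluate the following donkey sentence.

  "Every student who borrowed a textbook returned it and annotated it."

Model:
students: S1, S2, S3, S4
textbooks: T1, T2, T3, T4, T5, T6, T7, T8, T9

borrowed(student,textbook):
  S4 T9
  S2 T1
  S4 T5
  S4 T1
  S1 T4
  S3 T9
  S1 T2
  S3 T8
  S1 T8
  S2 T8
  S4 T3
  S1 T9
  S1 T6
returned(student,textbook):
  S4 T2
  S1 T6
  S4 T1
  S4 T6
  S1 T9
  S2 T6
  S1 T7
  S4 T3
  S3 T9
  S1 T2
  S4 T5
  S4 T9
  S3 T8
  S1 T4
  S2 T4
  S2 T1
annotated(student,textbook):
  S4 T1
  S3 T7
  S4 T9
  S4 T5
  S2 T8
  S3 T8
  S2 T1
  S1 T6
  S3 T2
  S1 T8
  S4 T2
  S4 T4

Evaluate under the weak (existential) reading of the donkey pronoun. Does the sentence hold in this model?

"it" takes "a textbook" as antecedent — a donkey pronoun bound across the clause boundary.
Weak reading: every student s with some borrowed-textbook has at least one borrowed-textbook t such that returned(s,t) ∧ annotated(s,t).
Per student: S1:✓  S2:✓  S3:✓  S4:✓
Every student in the restrictor has a witness.

True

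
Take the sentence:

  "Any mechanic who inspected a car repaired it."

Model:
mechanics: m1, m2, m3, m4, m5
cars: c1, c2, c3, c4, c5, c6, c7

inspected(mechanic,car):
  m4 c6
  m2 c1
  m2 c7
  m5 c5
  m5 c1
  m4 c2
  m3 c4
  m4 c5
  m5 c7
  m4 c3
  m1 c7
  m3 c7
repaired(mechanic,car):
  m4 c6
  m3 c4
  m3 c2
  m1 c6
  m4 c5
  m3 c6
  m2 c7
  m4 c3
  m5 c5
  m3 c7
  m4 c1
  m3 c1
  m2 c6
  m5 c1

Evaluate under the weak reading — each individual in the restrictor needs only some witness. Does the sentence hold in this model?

False

"it" takes "a car" as antecedent — a donkey pronoun bound across the clause boundary.
Weak reading: every mechanic m with some inspected-car has at least one inspected-car c such that repaired(m,c).
Per mechanic: m1:✗  m2:✓  m3:✓  m4:✓  m5:✓
m1 has no witness among its inspected-cars.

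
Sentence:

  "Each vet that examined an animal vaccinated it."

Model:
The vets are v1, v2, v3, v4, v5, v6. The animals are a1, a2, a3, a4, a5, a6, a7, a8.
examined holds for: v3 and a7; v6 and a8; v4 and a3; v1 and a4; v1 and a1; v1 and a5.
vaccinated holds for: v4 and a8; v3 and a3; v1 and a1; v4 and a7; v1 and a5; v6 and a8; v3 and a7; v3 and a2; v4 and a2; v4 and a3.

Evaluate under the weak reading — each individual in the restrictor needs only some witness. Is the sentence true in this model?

True

"it" takes "an animal" as antecedent — a donkey pronoun bound across the clause boundary.
Weak reading: every vet v with some examined-animal has at least one examined-animal a such that vaccinated(v,a).
Per vet: v1:✓  v3:✓  v4:✓  v6:✓
Every vet in the restrictor has a witness.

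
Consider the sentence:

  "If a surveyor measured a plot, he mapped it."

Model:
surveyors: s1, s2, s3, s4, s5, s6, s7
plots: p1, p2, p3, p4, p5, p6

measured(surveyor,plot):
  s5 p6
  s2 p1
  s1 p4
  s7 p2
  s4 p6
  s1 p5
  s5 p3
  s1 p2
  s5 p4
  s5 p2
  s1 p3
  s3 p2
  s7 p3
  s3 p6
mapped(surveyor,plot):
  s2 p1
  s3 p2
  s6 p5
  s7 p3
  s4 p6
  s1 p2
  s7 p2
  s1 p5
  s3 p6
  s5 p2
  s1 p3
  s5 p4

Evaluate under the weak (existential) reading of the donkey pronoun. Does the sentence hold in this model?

"it" takes "a plot" as antecedent — a donkey pronoun bound across the clause boundary.
Weak reading: every surveyor s with some measured-plot has at least one measured-plot p such that mapped(s,p).
Per surveyor: s1:✓  s2:✓  s3:✓  s4:✓  s5:✓  s7:✓
Every surveyor in the restrictor has a witness.

True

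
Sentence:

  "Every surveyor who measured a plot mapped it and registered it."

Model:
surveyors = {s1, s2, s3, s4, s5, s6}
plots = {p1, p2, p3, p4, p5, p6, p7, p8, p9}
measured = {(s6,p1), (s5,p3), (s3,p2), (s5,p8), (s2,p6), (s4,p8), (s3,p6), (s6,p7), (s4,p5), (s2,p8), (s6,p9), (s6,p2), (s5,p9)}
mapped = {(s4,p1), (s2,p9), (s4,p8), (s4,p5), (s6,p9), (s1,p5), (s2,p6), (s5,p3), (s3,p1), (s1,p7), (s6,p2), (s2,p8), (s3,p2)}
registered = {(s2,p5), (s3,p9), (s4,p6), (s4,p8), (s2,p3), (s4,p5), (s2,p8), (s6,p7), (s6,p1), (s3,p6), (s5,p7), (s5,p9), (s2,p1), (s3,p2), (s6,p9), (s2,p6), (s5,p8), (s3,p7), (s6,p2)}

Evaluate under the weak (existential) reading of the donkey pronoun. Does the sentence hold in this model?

False

"it" takes "a plot" as antecedent — a donkey pronoun bound across the clause boundary.
Weak reading: every surveyor s with some measured-plot has at least one measured-plot p such that mapped(s,p) ∧ registered(s,p).
Per surveyor: s2:✓  s3:✓  s4:✓  s5:✗  s6:✓
s5 has no witness among its measured-plots.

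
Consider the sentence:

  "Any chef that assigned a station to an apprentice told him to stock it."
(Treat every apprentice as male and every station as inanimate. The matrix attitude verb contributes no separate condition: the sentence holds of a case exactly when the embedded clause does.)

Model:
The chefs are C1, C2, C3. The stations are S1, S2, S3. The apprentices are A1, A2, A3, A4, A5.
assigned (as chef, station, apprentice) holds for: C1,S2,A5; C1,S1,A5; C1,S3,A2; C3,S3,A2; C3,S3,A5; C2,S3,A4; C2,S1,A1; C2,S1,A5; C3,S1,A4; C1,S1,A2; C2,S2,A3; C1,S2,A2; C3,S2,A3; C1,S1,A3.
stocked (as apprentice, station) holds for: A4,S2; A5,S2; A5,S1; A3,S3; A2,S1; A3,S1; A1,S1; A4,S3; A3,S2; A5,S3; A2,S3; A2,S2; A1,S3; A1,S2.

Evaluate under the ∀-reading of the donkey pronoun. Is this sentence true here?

"him" takes "an apprentice" as antecedent and "it" takes "a station"; both are donkey pronouns co-varying with the restrictor.
Strong reading: for every (c,s,a) with assigned(c,s,a), stocked(a,s).
Restrictor triples: (C1,S1,A2)→stocked(A2,S1) ✓  (C1,S1,A3)→stocked(A3,S1) ✓  (C1,S1,A5)→stocked(A5,S1) ✓  (C1,S2,A2)→stocked(A2,S2) ✓  (C1,S2,A5)→stocked(A5,S2) ✓  (C1,S3,A2)→stocked(A2,S3) ✓  (C2,S1,A1)→stocked(A1,S1) ✓  (C2,S1,A5)→stocked(A5,S1) ✓  (C2,S2,A3)→stocked(A3,S2) ✓  (C2,S3,A4)→stocked(A4,S3) ✓  (C3,S1,A4)→stocked(A4,S1) ✗  (C3,S2,A3)→stocked(A3,S2) ✓  (C3,S3,A2)→stocked(A2,S3) ✓  (C3,S3,A5)→stocked(A5,S3) ✓
Counterexample: (C3,S1,A4) — stocked(A4,S1) does not hold.

False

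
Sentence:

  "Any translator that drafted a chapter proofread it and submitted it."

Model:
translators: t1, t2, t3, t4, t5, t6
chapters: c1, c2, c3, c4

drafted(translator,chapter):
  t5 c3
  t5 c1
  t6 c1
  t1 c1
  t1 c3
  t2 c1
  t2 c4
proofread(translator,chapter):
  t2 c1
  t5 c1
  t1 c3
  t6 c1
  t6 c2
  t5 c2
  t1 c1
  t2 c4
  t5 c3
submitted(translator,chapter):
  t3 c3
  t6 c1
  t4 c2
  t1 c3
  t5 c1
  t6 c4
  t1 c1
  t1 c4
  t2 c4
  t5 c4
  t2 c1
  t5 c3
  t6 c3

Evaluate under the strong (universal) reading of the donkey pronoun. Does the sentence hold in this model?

True

"it" takes "a chapter" as antecedent — a donkey pronoun bound across the clause boundary.
Strong reading: for every (t,c) with drafted(t,c), proofread(t,c) ∧ submitted(t,c).
Restrictor pairs: (t1,c1) ✓  (t1,c3) ✓  (t2,c1) ✓  (t2,c4) ✓  (t5,c1) ✓  (t5,c3) ✓  (t6,c1) ✓
Every restrictor pair satisfies the scope.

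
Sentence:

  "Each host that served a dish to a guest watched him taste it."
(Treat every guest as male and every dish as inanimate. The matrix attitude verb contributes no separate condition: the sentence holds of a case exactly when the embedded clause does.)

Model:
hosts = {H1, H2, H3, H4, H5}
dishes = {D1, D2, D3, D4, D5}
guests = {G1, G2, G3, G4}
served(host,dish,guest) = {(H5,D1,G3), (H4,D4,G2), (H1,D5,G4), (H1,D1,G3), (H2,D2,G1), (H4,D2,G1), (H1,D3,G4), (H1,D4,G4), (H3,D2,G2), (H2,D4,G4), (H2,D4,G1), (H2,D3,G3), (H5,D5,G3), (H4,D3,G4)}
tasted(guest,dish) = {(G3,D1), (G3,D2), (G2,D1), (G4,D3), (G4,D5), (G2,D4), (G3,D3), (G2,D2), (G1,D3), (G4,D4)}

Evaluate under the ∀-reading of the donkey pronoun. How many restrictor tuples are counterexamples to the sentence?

4

"him" takes "a guest" as antecedent and "it" takes "a dish"; both are donkey pronouns co-varying with the restrictor.
Strong reading: for every (h,d,g) with served(h,d,g), tasted(g,d).
Restrictor triples: (H1,D1,G3)→tasted(G3,D1) ✓  (H1,D3,G4)→tasted(G4,D3) ✓  (H1,D4,G4)→tasted(G4,D4) ✓  (H1,D5,G4)→tasted(G4,D5) ✓  (H2,D2,G1)→tasted(G1,D2) ✗  (H2,D3,G3)→tasted(G3,D3) ✓  (H2,D4,G1)→tasted(G1,D4) ✗  (H2,D4,G4)→tasted(G4,D4) ✓  (H3,D2,G2)→tasted(G2,D2) ✓  (H4,D2,G1)→tasted(G1,D2) ✗  (H4,D3,G4)→tasted(G4,D3) ✓  (H4,D4,G2)→tasted(G2,D4) ✓  (H5,D1,G3)→tasted(G3,D1) ✓  (H5,D5,G3)→tasted(G3,D5) ✗
Counterexamples (restrictor triples failing the scope): 4.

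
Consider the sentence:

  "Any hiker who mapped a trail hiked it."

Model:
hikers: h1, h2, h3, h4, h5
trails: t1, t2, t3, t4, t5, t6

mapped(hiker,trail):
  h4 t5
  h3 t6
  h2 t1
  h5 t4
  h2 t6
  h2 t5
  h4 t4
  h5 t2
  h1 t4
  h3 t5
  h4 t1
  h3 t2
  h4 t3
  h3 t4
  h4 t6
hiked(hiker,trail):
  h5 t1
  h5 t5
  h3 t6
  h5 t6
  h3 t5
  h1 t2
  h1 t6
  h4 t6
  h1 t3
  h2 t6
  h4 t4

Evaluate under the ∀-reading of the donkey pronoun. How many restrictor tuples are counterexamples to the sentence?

"it" takes "a trail" as antecedent — a donkey pronoun bound across the clause boundary.
Strong reading: for every (h,t) with mapped(h,t), hiked(h,t).
Restrictor pairs: (h1,t4) ✗  (h2,t1) ✗  (h2,t5) ✗  (h2,t6) ✓  (h3,t2) ✗  (h3,t4) ✗  (h3,t5) ✓  (h3,t6) ✓  (h4,t1) ✗  (h4,t3) ✗  (h4,t4) ✓  (h4,t5) ✗  (h4,t6) ✓  (h5,t2) ✗  (h5,t4) ✗
Counterexamples (restrictor pairs failing the scope): 10.

10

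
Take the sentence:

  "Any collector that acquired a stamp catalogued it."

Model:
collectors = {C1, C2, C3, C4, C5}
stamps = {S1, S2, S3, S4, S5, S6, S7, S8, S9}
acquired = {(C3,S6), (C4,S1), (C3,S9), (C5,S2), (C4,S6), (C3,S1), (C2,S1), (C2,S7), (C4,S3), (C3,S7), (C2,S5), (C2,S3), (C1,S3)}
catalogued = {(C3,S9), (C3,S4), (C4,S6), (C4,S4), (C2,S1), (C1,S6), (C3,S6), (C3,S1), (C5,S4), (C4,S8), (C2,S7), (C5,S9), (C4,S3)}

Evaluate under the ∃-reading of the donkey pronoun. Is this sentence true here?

False

"it" takes "a stamp" as antecedent — a donkey pronoun bound across the clause boundary.
Weak reading: every collector c with some acquired-stamp has at least one acquired-stamp s such that catalogued(c,s).
Per collector: C1:✗  C2:✓  C3:✓  C4:✓  C5:✗
C1 has no witness among its acquired-stamps.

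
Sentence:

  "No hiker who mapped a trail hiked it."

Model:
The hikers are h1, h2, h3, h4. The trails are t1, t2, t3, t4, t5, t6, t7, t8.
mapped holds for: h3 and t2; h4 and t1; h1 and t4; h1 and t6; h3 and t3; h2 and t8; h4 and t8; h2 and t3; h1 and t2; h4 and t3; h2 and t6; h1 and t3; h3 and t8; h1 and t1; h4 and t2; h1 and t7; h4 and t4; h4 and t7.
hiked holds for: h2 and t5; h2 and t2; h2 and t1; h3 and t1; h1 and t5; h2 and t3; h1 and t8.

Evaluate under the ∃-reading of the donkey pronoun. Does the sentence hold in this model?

"it" takes "a trail" as antecedent — a donkey pronoun bound across the clause boundary.
Truth condition: for no (h,t) with mapped(h,t) does hiked(h,t) hold.
Restrictor pairs — does the scope hold? (h1,t1):fails  (h1,t2):fails  (h1,t3):fails  (h1,t4):fails  (h1,t6):fails  (h1,t7):fails  (h2,t3):holds  (h2,t6):fails  (h2,t8):fails  (h3,t2):fails  (h3,t3):fails  (h3,t8):fails  (h4,t1):fails  (h4,t2):fails  (h4,t3):fails  (h4,t4):fails  (h4,t7):fails  (h4,t8):fails
Scope holds for 1 pair(s), so the sentence is false.

False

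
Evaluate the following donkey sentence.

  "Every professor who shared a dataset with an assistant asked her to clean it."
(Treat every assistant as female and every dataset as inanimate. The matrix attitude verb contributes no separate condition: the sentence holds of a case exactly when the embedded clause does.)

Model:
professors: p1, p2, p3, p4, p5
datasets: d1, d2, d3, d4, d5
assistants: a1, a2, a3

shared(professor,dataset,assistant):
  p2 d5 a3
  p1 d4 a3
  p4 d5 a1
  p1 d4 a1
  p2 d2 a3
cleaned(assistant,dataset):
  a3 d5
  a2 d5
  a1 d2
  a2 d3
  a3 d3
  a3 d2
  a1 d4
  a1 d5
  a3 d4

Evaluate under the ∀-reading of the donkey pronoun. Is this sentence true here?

True

"her" takes "an assistant" as antecedent and "it" takes "a dataset"; both are donkey pronouns co-varying with the restrictor.
Strong reading: for every (p,d,a) with shared(p,d,a), cleaned(a,d).
Restrictor triples: (p1,d4,a1)→cleaned(a1,d4) ✓  (p1,d4,a3)→cleaned(a3,d4) ✓  (p2,d2,a3)→cleaned(a3,d2) ✓  (p2,d5,a3)→cleaned(a3,d5) ✓  (p4,d5,a1)→cleaned(a1,d5) ✓
Every restrictor triple satisfies the scope.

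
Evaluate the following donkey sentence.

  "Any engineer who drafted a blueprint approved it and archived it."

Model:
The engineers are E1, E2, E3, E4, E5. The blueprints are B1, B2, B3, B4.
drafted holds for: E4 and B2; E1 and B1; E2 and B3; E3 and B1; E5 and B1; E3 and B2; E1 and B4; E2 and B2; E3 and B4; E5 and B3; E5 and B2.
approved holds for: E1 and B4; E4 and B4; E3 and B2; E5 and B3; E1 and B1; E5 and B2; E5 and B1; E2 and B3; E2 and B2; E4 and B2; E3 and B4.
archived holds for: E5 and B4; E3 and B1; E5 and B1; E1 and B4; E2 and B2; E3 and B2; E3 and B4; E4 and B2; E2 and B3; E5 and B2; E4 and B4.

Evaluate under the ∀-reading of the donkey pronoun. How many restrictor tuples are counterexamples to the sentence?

3

"it" takes "a blueprint" as antecedent — a donkey pronoun bound across the clause boundary.
Strong reading: for every (e,b) with drafted(e,b), approved(e,b) ∧ archived(e,b).
Restrictor pairs: (E1,B1) ✗  (E1,B4) ✓  (E2,B2) ✓  (E2,B3) ✓  (E3,B1) ✗  (E3,B2) ✓  (E3,B4) ✓  (E4,B2) ✓  (E5,B1) ✓  (E5,B2) ✓  (E5,B3) ✗
Counterexamples (restrictor pairs failing the scope): 3.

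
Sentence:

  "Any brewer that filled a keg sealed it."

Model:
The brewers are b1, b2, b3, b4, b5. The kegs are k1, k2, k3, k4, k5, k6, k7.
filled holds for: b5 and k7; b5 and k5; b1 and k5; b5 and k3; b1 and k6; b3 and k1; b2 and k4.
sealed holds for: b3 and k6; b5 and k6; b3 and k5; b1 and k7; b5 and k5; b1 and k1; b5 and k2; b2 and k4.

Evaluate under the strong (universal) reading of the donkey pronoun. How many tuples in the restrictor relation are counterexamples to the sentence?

"it" takes "a keg" as antecedent — a donkey pronoun bound across the clause boundary.
Strong reading: for every (b,k) with filled(b,k), sealed(b,k).
Restrictor pairs: (b1,k5) ✗  (b1,k6) ✗  (b2,k4) ✓  (b3,k1) ✗  (b5,k3) ✗  (b5,k5) ✓  (b5,k7) ✗
Counterexamples (restrictor pairs failing the scope): 5.

5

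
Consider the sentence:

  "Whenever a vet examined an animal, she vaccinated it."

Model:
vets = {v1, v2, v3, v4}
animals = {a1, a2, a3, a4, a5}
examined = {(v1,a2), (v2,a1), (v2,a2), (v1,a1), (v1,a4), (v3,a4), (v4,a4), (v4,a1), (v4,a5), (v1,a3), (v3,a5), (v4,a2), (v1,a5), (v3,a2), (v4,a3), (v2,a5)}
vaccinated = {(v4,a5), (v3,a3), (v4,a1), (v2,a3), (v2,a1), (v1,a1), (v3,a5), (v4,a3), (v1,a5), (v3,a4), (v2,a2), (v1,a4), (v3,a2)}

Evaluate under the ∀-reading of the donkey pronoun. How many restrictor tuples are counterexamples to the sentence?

5

"it" takes "an animal" as antecedent — a donkey pronoun bound across the clause boundary.
Strong reading: for every (v,a) with examined(v,a), vaccinated(v,a).
Restrictor pairs: (v1,a1) ✓  (v1,a2) ✗  (v1,a3) ✗  (v1,a4) ✓  (v1,a5) ✓  (v2,a1) ✓  (v2,a2) ✓  (v2,a5) ✗  (v3,a2) ✓  (v3,a4) ✓  (v3,a5) ✓  (v4,a1) ✓  (v4,a2) ✗  (v4,a3) ✓  (v4,a4) ✗  (v4,a5) ✓
Counterexamples (restrictor pairs failing the scope): 5.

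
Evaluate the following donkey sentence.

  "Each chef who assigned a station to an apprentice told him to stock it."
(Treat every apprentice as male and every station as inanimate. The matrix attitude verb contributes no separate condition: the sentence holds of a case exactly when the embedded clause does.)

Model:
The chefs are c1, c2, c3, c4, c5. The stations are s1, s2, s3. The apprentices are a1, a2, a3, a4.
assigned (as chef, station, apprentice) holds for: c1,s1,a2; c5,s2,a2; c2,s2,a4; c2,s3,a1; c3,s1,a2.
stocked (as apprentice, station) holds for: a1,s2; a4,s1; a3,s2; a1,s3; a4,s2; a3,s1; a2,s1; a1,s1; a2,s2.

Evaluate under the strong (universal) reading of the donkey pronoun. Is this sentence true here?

"him" takes "an apprentice" as antecedent and "it" takes "a station"; both are donkey pronouns co-varying with the restrictor.
Strong reading: for every (c,s,a) with assigned(c,s,a), stocked(a,s).
Restrictor triples: (c1,s1,a2)→stocked(a2,s1) ✓  (c2,s2,a4)→stocked(a4,s2) ✓  (c2,s3,a1)→stocked(a1,s3) ✓  (c3,s1,a2)→stocked(a2,s1) ✓  (c5,s2,a2)→stocked(a2,s2) ✓
Every restrictor triple satisfies the scope.

True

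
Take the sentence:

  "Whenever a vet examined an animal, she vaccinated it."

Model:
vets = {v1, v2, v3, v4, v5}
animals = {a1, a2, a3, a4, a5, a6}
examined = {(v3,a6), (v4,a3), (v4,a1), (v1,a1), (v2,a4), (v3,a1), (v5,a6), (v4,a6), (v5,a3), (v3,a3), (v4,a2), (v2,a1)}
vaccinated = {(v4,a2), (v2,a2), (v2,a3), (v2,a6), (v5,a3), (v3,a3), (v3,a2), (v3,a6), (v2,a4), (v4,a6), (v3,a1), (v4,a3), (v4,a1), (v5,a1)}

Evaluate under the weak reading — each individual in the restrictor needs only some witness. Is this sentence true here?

False

"it" takes "an animal" as antecedent — a donkey pronoun bound across the clause boundary.
Weak reading: every vet v with some examined-animal has at least one examined-animal a such that vaccinated(v,a).
Per vet: v1:✗  v2:✓  v3:✓  v4:✓  v5:✓
v1 has no witness among its examined-animals.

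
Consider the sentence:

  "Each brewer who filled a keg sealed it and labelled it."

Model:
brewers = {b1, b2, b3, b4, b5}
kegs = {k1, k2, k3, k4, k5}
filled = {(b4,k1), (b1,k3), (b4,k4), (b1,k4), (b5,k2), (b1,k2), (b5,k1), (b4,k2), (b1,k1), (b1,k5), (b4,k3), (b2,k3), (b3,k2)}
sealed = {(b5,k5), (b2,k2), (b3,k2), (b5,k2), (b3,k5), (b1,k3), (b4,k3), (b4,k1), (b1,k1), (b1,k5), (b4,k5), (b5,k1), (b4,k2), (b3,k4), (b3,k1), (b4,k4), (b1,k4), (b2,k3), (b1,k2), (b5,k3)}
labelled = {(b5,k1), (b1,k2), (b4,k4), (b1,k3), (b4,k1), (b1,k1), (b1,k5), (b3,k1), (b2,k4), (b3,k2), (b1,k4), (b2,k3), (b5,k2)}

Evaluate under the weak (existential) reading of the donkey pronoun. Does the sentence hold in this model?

"it" takes "a keg" as antecedent — a donkey pronoun bound across the clause boundary.
Weak reading: every brewer b with some filled-keg has at least one filled-keg k such that sealed(b,k) ∧ labelled(b,k).
Per brewer: b1:✓  b2:✓  b3:✓  b4:✓  b5:✓
Every brewer in the restrictor has a witness.

True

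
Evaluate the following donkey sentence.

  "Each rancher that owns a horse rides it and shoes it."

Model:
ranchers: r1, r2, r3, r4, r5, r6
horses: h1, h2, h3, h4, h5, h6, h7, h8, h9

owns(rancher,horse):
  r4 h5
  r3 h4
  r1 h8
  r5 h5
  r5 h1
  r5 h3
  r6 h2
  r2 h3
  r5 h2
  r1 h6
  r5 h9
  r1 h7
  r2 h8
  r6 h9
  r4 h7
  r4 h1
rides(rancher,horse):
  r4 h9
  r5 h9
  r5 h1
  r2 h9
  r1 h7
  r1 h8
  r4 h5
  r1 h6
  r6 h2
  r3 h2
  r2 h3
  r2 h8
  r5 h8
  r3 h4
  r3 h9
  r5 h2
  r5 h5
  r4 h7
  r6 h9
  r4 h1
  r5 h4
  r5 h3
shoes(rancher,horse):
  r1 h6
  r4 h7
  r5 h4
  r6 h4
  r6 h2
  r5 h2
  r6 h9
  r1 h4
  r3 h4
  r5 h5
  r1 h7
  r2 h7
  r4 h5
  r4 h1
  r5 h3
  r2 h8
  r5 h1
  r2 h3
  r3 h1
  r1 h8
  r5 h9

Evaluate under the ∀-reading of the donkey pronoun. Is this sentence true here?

"it" takes "a horse" as antecedent — a donkey pronoun bound across the clause boundary.
Strong reading: for every (r,h) with owns(r,h), rides(r,h) ∧ shoes(r,h).
Restrictor pairs: (r1,h6) ✓  (r1,h7) ✓  (r1,h8) ✓  (r2,h3) ✓  (r2,h8) ✓  (r3,h4) ✓  (r4,h1) ✓  (r4,h5) ✓  (r4,h7) ✓  (r5,h1) ✓  (r5,h2) ✓  (r5,h3) ✓  (r5,h5) ✓  (r5,h9) ✓  (r6,h2) ✓  (r6,h9) ✓
Every restrictor pair satisfies the scope.

True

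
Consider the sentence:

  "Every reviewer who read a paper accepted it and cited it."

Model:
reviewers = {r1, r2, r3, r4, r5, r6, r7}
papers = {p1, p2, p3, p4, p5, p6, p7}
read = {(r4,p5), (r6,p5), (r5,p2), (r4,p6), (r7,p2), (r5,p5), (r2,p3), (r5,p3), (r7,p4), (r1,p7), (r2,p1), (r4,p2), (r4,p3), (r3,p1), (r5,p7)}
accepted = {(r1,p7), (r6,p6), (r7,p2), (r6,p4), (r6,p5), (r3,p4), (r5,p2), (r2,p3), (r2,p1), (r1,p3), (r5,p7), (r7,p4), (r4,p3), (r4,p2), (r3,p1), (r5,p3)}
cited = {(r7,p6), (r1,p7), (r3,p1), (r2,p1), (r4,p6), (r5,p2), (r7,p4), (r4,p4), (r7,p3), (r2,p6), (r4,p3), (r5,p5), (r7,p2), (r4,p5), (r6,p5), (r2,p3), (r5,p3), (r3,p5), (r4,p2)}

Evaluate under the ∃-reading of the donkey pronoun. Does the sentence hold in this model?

True

"it" takes "a paper" as antecedent — a donkey pronoun bound across the clause boundary.
Weak reading: every reviewer r with some read-paper has at least one read-paper p such that accepted(r,p) ∧ cited(r,p).
Per reviewer: r1:✓  r2:✓  r3:✓  r4:✓  r5:✓  r6:✓  r7:✓
Every reviewer in the restrictor has a witness.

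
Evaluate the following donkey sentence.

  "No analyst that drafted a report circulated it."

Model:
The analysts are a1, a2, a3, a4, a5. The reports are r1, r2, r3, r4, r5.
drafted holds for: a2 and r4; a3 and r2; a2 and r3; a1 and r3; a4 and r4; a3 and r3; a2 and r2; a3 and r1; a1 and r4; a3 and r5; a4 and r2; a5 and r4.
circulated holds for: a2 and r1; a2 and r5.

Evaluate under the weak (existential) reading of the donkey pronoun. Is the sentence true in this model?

True

"it" takes "a report" as antecedent — a donkey pronoun bound across the clause boundary.
Truth condition: for no (a,r) with drafted(a,r) does circulated(a,r) hold.
Restrictor pairs — does the scope hold? (a1,r3):fails  (a1,r4):fails  (a2,r2):fails  (a2,r3):fails  (a2,r4):fails  (a3,r1):fails  (a3,r2):fails  (a3,r3):fails  (a3,r5):fails  (a4,r2):fails  (a4,r4):fails  (a5,r4):fails
Scope holds for no restrictor pair, so the sentence is true.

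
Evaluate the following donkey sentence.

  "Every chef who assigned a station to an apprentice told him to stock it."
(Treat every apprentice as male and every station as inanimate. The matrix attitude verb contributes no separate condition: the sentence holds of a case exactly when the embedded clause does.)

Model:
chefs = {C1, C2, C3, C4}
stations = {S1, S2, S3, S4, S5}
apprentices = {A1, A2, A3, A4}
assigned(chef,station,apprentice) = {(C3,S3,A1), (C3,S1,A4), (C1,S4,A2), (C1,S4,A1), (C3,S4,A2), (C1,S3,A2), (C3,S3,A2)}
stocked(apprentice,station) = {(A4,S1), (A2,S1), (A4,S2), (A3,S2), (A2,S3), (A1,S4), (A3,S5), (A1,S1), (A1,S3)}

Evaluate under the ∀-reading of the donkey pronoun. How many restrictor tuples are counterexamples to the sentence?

2

"him" takes "an apprentice" as antecedent and "it" takes "a station"; both are donkey pronouns co-varying with the restrictor.
Strong reading: for every (c,s,a) with assigned(c,s,a), stocked(a,s).
Restrictor triples: (C1,S3,A2)→stocked(A2,S3) ✓  (C1,S4,A1)→stocked(A1,S4) ✓  (C1,S4,A2)→stocked(A2,S4) ✗  (C3,S1,A4)→stocked(A4,S1) ✓  (C3,S3,A1)→stocked(A1,S3) ✓  (C3,S3,A2)→stocked(A2,S3) ✓  (C3,S4,A2)→stocked(A2,S4) ✗
Counterexamples (restrictor triples failing the scope): 2.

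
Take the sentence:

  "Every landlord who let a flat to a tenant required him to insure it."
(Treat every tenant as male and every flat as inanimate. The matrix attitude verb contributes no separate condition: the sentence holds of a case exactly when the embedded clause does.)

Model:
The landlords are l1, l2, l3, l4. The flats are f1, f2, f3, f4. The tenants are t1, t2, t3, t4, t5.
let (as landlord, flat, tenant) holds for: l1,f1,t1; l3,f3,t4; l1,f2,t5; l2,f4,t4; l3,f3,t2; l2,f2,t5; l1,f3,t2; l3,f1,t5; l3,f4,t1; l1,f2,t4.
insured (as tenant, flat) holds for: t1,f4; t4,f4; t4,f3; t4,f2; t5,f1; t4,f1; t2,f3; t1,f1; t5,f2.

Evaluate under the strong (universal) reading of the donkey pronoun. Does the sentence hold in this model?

True

"him" takes "a tenant" as antecedent and "it" takes "a flat"; both are donkey pronouns co-varying with the restrictor.
Strong reading: for every (l,f,t) with let(l,f,t), insured(t,f).
Restrictor triples: (l1,f1,t1)→insured(t1,f1) ✓  (l1,f2,t4)→insured(t4,f2) ✓  (l1,f2,t5)→insured(t5,f2) ✓  (l1,f3,t2)→insured(t2,f3) ✓  (l2,f2,t5)→insured(t5,f2) ✓  (l2,f4,t4)→insured(t4,f4) ✓  (l3,f1,t5)→insured(t5,f1) ✓  (l3,f3,t2)→insured(t2,f3) ✓  (l3,f3,t4)→insured(t4,f3) ✓  (l3,f4,t1)→insured(t1,f4) ✓
Every restrictor triple satisfies the scope.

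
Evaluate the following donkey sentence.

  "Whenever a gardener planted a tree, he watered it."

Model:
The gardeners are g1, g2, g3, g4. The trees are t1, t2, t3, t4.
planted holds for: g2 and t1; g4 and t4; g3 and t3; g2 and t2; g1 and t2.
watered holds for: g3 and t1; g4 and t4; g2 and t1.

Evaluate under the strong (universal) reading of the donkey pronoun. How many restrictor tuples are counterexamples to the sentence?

"it" takes "a tree" as antecedent — a donkey pronoun bound across the clause boundary.
Strong reading: for every (g,t) with planted(g,t), watered(g,t).
Restrictor pairs: (g1,t2) ✗  (g2,t1) ✓  (g2,t2) ✗  (g3,t3) ✗  (g4,t4) ✓
Counterexamples (restrictor pairs failing the scope): 3.

3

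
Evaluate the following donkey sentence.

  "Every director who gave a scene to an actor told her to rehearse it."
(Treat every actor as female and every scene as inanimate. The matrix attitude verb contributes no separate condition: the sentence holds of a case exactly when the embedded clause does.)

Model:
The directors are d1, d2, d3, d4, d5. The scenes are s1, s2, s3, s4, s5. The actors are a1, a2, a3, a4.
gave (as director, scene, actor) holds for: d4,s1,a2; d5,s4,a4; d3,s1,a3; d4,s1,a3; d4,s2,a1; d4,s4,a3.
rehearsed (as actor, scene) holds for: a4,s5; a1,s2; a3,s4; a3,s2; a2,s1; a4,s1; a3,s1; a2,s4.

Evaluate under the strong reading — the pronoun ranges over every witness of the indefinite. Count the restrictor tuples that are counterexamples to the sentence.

1

"her" takes "an actor" as antecedent and "it" takes "a scene"; both are donkey pronouns co-varying with the restrictor.
Strong reading: for every (d,s,a) with gave(d,s,a), rehearsed(a,s).
Restrictor triples: (d3,s1,a3)→rehearsed(a3,s1) ✓  (d4,s1,a2)→rehearsed(a2,s1) ✓  (d4,s1,a3)→rehearsed(a3,s1) ✓  (d4,s2,a1)→rehearsed(a1,s2) ✓  (d4,s4,a3)→rehearsed(a3,s4) ✓  (d5,s4,a4)→rehearsed(a4,s4) ✗
Counterexamples (restrictor triples failing the scope): 1.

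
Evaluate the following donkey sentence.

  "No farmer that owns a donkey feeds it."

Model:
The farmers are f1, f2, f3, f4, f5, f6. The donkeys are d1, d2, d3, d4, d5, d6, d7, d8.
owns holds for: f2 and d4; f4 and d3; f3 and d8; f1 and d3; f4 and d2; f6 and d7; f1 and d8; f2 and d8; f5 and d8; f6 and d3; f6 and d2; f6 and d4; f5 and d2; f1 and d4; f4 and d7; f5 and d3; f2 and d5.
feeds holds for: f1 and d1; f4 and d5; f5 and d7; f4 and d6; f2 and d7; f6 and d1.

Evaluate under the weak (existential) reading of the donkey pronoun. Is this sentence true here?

True

"it" takes "a donkey" as antecedent — a donkey pronoun bound across the clause boundary.
Truth condition: for no (f,d) with owns(f,d) does feeds(f,d) hold.
Restrictor pairs — does the scope hold? (f1,d3):fails  (f1,d4):fails  (f1,d8):fails  (f2,d4):fails  (f2,d5):fails  (f2,d8):fails  (f3,d8):fails  (f4,d2):fails  (f4,d3):fails  (f4,d7):fails  (f5,d2):fails  (f5,d3):fails  (f5,d8):fails  (f6,d2):fails  (f6,d3):fails  (f6,d4):fails  (f6,d7):fails
Scope holds for no restrictor pair, so the sentence is true.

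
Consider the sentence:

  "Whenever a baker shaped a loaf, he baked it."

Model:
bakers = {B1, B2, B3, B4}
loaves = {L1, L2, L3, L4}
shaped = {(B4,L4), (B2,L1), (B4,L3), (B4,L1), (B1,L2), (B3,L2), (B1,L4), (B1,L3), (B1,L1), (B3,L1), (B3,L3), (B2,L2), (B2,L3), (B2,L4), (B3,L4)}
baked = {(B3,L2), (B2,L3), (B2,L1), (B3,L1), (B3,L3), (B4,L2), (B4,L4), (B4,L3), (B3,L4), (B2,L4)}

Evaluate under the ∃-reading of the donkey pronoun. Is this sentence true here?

False

"it" takes "a loaf" as antecedent — a donkey pronoun bound across the clause boundary.
Weak reading: every baker b with some shaped-loaf has at least one shaped-loaf l such that baked(b,l).
Per baker: B1:✗  B2:✓  B3:✓  B4:✓
B1 has no witness among its shaped-loaves.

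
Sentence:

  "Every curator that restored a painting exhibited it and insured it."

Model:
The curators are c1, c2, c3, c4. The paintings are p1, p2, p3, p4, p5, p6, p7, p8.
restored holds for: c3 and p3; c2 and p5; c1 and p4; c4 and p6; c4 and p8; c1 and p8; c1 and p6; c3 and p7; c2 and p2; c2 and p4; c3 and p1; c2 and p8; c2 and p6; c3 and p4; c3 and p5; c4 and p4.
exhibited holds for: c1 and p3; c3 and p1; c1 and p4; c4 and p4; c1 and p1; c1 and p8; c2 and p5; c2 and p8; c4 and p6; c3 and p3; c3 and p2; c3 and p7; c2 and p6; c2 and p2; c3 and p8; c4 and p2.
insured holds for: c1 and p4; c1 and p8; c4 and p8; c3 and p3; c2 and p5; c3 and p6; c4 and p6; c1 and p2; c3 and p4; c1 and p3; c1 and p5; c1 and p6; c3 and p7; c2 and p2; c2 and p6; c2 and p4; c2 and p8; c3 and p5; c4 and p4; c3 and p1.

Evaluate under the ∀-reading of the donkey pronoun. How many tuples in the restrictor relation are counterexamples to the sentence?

5

"it" takes "a painting" as antecedent — a donkey pronoun bound across the clause boundary.
Strong reading: for every (c,p) with restored(c,p), exhibited(c,p) ∧ insured(c,p).
Restrictor pairs: (c1,p4) ✓  (c1,p6) ✗  (c1,p8) ✓  (c2,p2) ✓  (c2,p4) ✗  (c2,p5) ✓  (c2,p6) ✓  (c2,p8) ✓  (c3,p1) ✓  (c3,p3) ✓  (c3,p4) ✗  (c3,p5) ✗  (c3,p7) ✓  (c4,p4) ✓  (c4,p6) ✓  (c4,p8) ✗
Counterexamples (restrictor pairs failing the scope): 5.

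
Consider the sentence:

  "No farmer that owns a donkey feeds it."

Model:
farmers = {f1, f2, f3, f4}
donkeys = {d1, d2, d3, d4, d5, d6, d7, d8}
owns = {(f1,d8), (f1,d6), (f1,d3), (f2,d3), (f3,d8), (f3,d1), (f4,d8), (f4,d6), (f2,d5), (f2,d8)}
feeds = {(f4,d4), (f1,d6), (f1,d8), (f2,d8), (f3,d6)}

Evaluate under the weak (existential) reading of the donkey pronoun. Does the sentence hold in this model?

"it" takes "a donkey" as antecedent — a donkey pronoun bound across the clause boundary.
Truth condition: for no (f,d) with owns(f,d) does feeds(f,d) hold.
Restrictor pairs — does the scope hold? (f1,d3):fails  (f1,d6):holds  (f1,d8):holds  (f2,d3):fails  (f2,d5):fails  (f2,d8):holds  (f3,d1):fails  (f3,d8):fails  (f4,d6):fails  (f4,d8):fails
Scope holds for 3 pair(s), so the sentence is false.

False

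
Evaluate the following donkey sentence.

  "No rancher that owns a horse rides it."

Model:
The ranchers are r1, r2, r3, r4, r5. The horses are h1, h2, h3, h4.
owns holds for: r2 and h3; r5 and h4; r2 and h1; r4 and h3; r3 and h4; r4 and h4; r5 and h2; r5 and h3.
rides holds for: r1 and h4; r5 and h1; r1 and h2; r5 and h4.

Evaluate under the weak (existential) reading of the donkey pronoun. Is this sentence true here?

False

"it" takes "a horse" as antecedent — a donkey pronoun bound across the clause boundary.
Truth condition: for no (r,h) with owns(r,h) does rides(r,h) hold.
Restrictor pairs — does the scope hold? (r2,h1):fails  (r2,h3):fails  (r3,h4):fails  (r4,h3):fails  (r4,h4):fails  (r5,h2):fails  (r5,h3):fails  (r5,h4):holds
Scope holds for 1 pair(s), so the sentence is false.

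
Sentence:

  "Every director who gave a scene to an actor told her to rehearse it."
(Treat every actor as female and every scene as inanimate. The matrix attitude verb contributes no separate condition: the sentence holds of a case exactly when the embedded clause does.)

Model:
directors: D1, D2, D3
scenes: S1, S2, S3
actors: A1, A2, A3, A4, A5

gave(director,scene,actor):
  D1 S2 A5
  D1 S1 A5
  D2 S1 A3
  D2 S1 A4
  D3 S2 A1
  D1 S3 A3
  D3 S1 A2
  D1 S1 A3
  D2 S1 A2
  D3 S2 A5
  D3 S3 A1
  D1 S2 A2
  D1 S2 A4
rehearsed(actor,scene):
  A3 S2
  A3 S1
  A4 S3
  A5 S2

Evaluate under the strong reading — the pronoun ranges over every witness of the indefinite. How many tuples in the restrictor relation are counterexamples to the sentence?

"her" takes "an actor" as antecedent and "it" takes "a scene"; both are donkey pronouns co-varying with the restrictor.
Strong reading: for every (d,s,a) with gave(d,s,a), rehearsed(a,s).
Restrictor triples: (D1,S1,A3)→rehearsed(A3,S1) ✓  (D1,S1,A5)→rehearsed(A5,S1) ✗  (D1,S2,A2)→rehearsed(A2,S2) ✗  (D1,S2,A4)→rehearsed(A4,S2) ✗  (D1,S2,A5)→rehearsed(A5,S2) ✓  (D1,S3,A3)→rehearsed(A3,S3) ✗  (D2,S1,A2)→rehearsed(A2,S1) ✗  (D2,S1,A3)→rehearsed(A3,S1) ✓  (D2,S1,A4)→rehearsed(A4,S1) ✗  (D3,S1,A2)→rehearsed(A2,S1) ✗  (D3,S2,A1)→rehearsed(A1,S2) ✗  (D3,S2,A5)→rehearsed(A5,S2) ✓  (D3,S3,A1)→rehearsed(A1,S3) ✗
Counterexamples (restrictor triples failing the scope): 9.

9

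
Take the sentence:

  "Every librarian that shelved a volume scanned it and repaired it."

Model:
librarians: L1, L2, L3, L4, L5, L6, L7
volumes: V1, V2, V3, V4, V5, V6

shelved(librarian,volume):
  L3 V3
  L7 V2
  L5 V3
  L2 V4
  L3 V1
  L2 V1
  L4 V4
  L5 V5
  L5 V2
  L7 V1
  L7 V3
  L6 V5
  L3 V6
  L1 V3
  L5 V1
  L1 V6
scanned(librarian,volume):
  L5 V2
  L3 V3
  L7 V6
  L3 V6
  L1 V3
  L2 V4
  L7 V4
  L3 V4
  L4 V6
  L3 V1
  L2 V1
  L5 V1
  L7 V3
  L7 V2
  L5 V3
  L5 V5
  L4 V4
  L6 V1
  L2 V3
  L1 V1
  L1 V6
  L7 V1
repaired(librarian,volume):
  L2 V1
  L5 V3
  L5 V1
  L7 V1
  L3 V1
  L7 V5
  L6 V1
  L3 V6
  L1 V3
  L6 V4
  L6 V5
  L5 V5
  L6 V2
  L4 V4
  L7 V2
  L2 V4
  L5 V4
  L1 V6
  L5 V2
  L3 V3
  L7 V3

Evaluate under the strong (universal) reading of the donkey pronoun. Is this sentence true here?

False

"it" takes "a volume" as antecedent — a donkey pronoun bound across the clause boundary.
Strong reading: for every (l,v) with shelved(l,v), scanned(l,v) ∧ repaired(l,v).
Restrictor pairs: (L1,V3) ✓  (L1,V6) ✓  (L2,V1) ✓  (L2,V4) ✓  (L3,V1) ✓  (L3,V3) ✓  (L3,V6) ✓  (L4,V4) ✓  (L5,V1) ✓  (L5,V2) ✓  (L5,V3) ✓  (L5,V5) ✓  (L6,V5) ✗  (L7,V1) ✓  (L7,V2) ✓  (L7,V3) ✓
Counterexample: (L6,V5) is in shelved but fails the scope.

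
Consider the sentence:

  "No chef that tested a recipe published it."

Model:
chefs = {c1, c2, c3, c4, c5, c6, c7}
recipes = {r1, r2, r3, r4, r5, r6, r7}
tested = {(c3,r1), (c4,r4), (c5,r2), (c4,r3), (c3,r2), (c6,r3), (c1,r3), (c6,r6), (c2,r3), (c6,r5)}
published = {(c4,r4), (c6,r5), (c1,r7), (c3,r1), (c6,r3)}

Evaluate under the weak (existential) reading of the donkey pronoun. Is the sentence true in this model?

False

"it" takes "a recipe" as antecedent — a donkey pronoun bound across the clause boundary.
Truth condition: for no (c,r) with tested(c,r) does published(c,r) hold.
Restrictor pairs — does the scope hold? (c1,r3):fails  (c2,r3):fails  (c3,r1):holds  (c3,r2):fails  (c4,r3):fails  (c4,r4):holds  (c5,r2):fails  (c6,r3):holds  (c6,r5):holds  (c6,r6):fails
Scope holds for 4 pair(s), so the sentence is false.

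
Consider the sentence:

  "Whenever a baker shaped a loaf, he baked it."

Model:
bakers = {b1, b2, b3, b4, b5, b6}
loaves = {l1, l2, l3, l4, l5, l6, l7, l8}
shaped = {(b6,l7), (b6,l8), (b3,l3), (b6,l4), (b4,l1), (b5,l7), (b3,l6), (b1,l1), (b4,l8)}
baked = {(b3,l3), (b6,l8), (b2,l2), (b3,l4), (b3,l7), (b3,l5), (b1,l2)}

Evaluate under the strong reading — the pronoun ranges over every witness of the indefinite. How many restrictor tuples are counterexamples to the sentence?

"it" takes "a loaf" as antecedent — a donkey pronoun bound across the clause boundary.
Strong reading: for every (b,l) with shaped(b,l), baked(b,l).
Restrictor pairs: (b1,l1) ✗  (b3,l3) ✓  (b3,l6) ✗  (b4,l1) ✗  (b4,l8) ✗  (b5,l7) ✗  (b6,l4) ✗  (b6,l7) ✗  (b6,l8) ✓
Counterexamples (restrictor pairs failing the scope): 7.

7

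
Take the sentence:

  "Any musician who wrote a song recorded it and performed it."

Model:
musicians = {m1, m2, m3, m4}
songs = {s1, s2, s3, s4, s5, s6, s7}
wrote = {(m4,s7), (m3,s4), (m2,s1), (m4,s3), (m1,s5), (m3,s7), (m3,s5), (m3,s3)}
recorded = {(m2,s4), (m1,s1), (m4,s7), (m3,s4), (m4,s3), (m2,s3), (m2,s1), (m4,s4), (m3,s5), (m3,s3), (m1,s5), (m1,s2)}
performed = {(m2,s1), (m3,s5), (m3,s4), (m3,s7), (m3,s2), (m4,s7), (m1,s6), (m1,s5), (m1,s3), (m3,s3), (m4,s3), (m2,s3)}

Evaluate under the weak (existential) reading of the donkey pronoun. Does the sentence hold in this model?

"it" takes "a song" as antecedent — a donkey pronoun bound across the clause boundary.
Weak reading: every musician m with some wrote-song has at least one wrote-song s such that recorded(m,s) ∧ performed(m,s).
Per musician: m1:✓  m2:✓  m3:✓  m4:✓
Every musician in the restrictor has a witness.

True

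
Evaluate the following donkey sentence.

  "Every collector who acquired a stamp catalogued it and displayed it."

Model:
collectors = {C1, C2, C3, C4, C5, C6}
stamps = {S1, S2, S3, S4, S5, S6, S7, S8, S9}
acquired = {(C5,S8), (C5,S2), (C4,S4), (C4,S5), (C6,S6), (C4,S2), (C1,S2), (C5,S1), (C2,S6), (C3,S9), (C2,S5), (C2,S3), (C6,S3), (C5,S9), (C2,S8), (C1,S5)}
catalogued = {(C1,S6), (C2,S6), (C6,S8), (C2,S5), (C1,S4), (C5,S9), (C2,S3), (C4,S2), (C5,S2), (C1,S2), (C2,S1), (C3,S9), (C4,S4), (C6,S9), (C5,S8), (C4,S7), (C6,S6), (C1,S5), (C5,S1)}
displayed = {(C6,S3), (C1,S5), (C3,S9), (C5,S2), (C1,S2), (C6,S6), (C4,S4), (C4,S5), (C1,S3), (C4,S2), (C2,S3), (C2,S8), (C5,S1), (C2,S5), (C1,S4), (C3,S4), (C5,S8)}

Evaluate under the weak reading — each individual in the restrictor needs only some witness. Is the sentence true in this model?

"it" takes "a stamp" as antecedent — a donkey pronoun bound across the clause boundary.
Weak reading: every collector c with some acquired-stamp has at least one acquired-stamp s such that catalogued(c,s) ∧ displayed(c,s).
Per collector: C1:✓  C2:✓  C3:✓  C4:✓  C5:✓  C6:✓
Every collector in the restrictor has a witness.

True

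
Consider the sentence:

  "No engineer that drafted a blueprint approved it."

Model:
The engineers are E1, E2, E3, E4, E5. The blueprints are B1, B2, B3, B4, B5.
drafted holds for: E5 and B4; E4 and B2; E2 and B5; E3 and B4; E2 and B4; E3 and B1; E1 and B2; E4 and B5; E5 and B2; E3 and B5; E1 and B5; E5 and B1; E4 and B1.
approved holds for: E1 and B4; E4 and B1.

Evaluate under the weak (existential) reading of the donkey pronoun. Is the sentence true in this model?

False

"it" takes "a blueprint" as antecedent — a donkey pronoun bound across the clause boundary.
Truth condition: for no (e,b) with drafted(e,b) does approved(e,b) hold.
Restrictor pairs — does the scope hold? (E1,B2):fails  (E1,B5):fails  (E2,B4):fails  (E2,B5):fails  (E3,B1):fails  (E3,B4):fails  (E3,B5):fails  (E4,B1):holds  (E4,B2):fails  (E4,B5):fails  (E5,B1):fails  (E5,B2):fails  (E5,B4):fails
Scope holds for 1 pair(s), so the sentence is false.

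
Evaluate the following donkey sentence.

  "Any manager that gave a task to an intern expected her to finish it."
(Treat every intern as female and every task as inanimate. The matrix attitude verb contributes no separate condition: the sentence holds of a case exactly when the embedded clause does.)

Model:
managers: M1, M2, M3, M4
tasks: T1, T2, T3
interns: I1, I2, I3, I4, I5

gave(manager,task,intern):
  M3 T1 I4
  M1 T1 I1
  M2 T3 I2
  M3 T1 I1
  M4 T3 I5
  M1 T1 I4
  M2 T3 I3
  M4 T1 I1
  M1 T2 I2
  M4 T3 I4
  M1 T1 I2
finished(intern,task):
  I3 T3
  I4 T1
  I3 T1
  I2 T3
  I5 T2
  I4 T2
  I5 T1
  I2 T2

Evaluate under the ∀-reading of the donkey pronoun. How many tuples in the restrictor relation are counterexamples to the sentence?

"her" takes "an intern" as antecedent and "it" takes "a task"; both are donkey pronouns co-varying with the restrictor.
Strong reading: for every (m,t,i) with gave(m,t,i), finished(i,t).
Restrictor triples: (M1,T1,I1)→finished(I1,T1) ✗  (M1,T1,I2)→finished(I2,T1) ✗  (M1,T1,I4)→finished(I4,T1) ✓  (M1,T2,I2)→finished(I2,T2) ✓  (M2,T3,I2)→finished(I2,T3) ✓  (M2,T3,I3)→finished(I3,T3) ✓  (M3,T1,I1)→finished(I1,T1) ✗  (M3,T1,I4)→finished(I4,T1) ✓  (M4,T1,I1)→finished(I1,T1) ✗  (M4,T3,I4)→finished(I4,T3) ✗  (M4,T3,I5)→finished(I5,T3) ✗
Counterexamples (restrictor triples failing the scope): 6.

6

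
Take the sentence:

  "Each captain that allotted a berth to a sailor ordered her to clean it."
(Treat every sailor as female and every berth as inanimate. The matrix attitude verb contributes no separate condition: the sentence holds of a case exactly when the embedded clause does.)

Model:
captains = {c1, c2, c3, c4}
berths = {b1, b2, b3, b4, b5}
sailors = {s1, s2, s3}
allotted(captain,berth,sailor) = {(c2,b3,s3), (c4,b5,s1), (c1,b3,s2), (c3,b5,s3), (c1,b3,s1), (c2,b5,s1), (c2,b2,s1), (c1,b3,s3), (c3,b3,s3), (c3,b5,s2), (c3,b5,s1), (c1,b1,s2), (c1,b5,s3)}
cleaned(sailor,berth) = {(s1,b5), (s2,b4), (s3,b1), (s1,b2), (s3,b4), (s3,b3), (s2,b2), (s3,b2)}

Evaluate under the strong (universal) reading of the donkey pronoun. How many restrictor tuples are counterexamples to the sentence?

"her" takes "a sailor" as antecedent and "it" takes "a berth"; both are donkey pronouns co-varying with the restrictor.
Strong reading: for every (c,b,s) with allotted(c,b,s), cleaned(s,b).
Restrictor triples: (c1,b1,s2)→cleaned(s2,b1) ✗  (c1,b3,s1)→cleaned(s1,b3) ✗  (c1,b3,s2)→cleaned(s2,b3) ✗  (c1,b3,s3)→cleaned(s3,b3) ✓  (c1,b5,s3)→cleaned(s3,b5) ✗  (c2,b2,s1)→cleaned(s1,b2) ✓  (c2,b3,s3)→cleaned(s3,b3) ✓  (c2,b5,s1)→cleaned(s1,b5) ✓  (c3,b3,s3)→cleaned(s3,b3) ✓  (c3,b5,s1)→cleaned(s1,b5) ✓  (c3,b5,s2)→cleaned(s2,b5) ✗  (c3,b5,s3)→cleaned(s3,b5) ✗  (c4,b5,s1)→cleaned(s1,b5) ✓
Counterexamples (restrictor triples failing the scope): 6.

6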